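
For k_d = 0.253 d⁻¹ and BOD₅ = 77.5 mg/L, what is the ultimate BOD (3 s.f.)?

L₀ ≈ 108 mg/L

BOD₅ = L₀(1 − e^(−5k_d)) ⇒ L₀ = BOD₅ / (1 − e^(−5×0.253))
= 77.5 / (1 − 0.2822) = 77.5 / 0.7178 = 108.0 mg/L.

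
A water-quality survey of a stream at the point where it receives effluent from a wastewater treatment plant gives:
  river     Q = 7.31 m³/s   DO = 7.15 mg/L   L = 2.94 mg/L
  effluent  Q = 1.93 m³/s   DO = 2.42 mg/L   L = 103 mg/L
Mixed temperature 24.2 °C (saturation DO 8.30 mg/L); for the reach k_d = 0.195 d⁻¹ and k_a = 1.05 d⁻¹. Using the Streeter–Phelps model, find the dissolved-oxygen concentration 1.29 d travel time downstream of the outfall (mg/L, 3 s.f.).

Mixed DO = (7.31×7.15 + 1.93×2.42)/(7.31+1.93) = 56.94/9.240 = 6.162 mg/L.
Mixed L₀ = (7.31×2.94 + 1.93×103)/(9.240) = 220.3/9.240 = 23.84 mg/L.
Initial deficit D₀ = C_s − DO₀ = 8.30 − 6.162 = 2.138 mg/L.
D(1.29) = [0.195×23.84/(1.05−0.195)](e^(−0.195×1.29) − e^(−1.05×1.29)) + 2.138 e^(−1.05×1.29)
= 5.437 × (0.7776 − 0.2581) + 2.138 × 0.2581 = 3.376 mg/L.
DO = 8.30 − 3.376 = 4.924 mg/L.

DO ≈ 4.92 mg/L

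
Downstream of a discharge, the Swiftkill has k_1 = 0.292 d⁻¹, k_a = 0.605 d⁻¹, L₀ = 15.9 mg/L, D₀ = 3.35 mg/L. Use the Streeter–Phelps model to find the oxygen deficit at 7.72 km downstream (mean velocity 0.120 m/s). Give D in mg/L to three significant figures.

Travel time t = x/v = 7.72 km / (0.120 m/s) = 7720 m / 0.120 m/s = 64330 s = 0.7446 d.
k_1 L₀/(k_a−k_1) = 0.292×15.9/(0.605−0.292) = 4.643/0.3130 = 14.83 mg/L.
e^(−k_1 t) = e^(−0.292×0.7446) = 0.8046; e^(−k_a t) = e^(−0.605×0.7446) = 0.6373.
D = 14.83 × (0.8046 − 0.6373) + 3.35 × 0.6373 = 2.481 + 2.135 = 4.616 mg/L.

D ≈ 4.62 mg/L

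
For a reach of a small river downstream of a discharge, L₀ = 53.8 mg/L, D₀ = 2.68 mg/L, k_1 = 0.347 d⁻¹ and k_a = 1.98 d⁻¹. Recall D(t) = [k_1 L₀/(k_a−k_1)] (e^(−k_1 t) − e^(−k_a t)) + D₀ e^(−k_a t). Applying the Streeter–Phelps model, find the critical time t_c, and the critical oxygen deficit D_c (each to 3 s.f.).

t_c ≈ 0.903 d; D_c ≈ 6.89 mg/L

At the critical point dD/dt = 0, so k_1 L₀ e^(−k_1 t) = k_a D. Substituting D(t) from the Streeter–Phelps equation and solving for t gives
t_c = ln[(k_a/k_1)(1 − D₀(k_a−k_1)/(k_1 L₀))] / (k_a−k_1).
Here k_a−k_1 = 1.633 d⁻¹ and 1 − D₀(k_a−k_1)/(k_1 L₀) = 1 − 2.68×1.633/(0.347×53.8) = 0.7656, so
t_c = ln(5.706 × 0.7656) / 1.633 = 1.474 / 1.633 = 0.9029 d.
D_c = (k_1/k_a) L₀ e^(−k_1 t_c) = (0.347/1.98) × 53.8 × e^(−0.347×0.9029) = 0.1753 × 53.8 × 0.7310 = 6.893 mg/L.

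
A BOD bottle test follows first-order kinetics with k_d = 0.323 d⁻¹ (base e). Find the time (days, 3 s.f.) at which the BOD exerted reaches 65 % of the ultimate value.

t ≈ 3.25 d

y/L₀ = 1 − e^(−k_d t) = 0.65 ⇒ e^(−k_d t) = 0.350
t = −ln(0.350) / 0.323 = 1.050 / 0.323 = 3.250 d.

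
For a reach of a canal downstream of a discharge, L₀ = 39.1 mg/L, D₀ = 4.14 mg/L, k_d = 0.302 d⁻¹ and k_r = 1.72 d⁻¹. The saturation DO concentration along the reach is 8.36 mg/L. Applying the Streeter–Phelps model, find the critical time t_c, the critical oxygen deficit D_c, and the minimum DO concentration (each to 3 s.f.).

t_c = [1/(k_r−k_d)] ln[(k_r/k_d)(1 − D₀(k_r−k_d)/(k_d L₀))]
= [1/(1.72−0.302)] ln[(1.72/0.302)(1 − 4.14×1.418/(0.302×39.1))]
= (1/1.418) ln[5.695 × 0.5028] = 0.7052 × ln(2.864) = 0.7052 × 1.052 = 0.7420 d.
L(t_c) = L₀ e^(−k_d t_c) = 39.1 × 0.7992 = 31.25 mg/L, and at the critical point k_r D_c = k_d L, so D_c = (0.302/1.72) × 31.25 = 5.487 mg/L.
Minimum DO = C_s − D_c = 8.36 − 5.487 = 2.873 mg/L.

t_c ≈ 0.742 d; D_c ≈ 5.49 mg/L; min DO ≈ 2.87 mg/L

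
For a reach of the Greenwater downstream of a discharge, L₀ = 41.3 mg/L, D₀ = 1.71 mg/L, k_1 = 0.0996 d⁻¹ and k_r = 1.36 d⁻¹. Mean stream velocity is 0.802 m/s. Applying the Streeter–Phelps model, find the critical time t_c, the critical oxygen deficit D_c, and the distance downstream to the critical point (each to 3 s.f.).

With k_r/k_1 = 13.65 and 1 − D₀(k_r−k_1)/(k_1 L₀) = 0.4760,
t_c = ln(13.65 × 0.4760) / (1.36 − 0.0996) = ln(6.500) / 1.260 = 1.872/1.260 = 1.485 d.
D_c = (k_1/k_r) L₀ e^(−k_1 t_c) = (0.0996/1.36) × 41.3 × e^(−0.0996×1.485) = 0.07324 × 41.3 × 0.8625 = 2.609 mg/L.
x_c = v t_c = 0.802 m/s × 1.485 d × 86400 s/d = 102900 m ≈ 103 km.

t_c ≈ 1.49 d; D_c ≈ 2.61 mg/L; x_c ≈ 103 km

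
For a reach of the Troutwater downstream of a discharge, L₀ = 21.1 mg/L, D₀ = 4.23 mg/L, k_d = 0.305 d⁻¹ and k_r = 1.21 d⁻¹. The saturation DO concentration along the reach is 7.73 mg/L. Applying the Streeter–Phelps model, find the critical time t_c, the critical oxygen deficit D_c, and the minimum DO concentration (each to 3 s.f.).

t_c ≈ 0.524 d; D_c ≈ 4.53 mg/L; min DO ≈ 3.20 mg/L

At the critical point dD/dt = 0, so k_d L₀ e^(−k_d t) = k_r D. Substituting D(t) from the Streeter–Phelps equation and solving for t gives
t_c = ln[(k_r/k_d)(1 − D₀(k_r−k_d)/(k_d L₀))] / (k_r−k_d).
Here k_r−k_d = 0.9050 d⁻¹ and 1 − D₀(k_r−k_d)/(k_d L₀) = 1 − 4.23×0.9050/(0.305×21.1) = 0.4052, so
t_c = ln(3.967 × 0.4052) / 0.9050 = 0.4746 / 0.9050 = 0.5244 d.
D_c = (k_d/k_r) L₀ e^(−k_d t_c) = (0.305/1.21) × 21.1 × e^(−0.305×0.5244) = 0.2521 × 21.1 × 0.8522 = 4.532 mg/L.
Minimum DO = C_s − D_c = 7.73 − 4.532 = 3.198 mg/L.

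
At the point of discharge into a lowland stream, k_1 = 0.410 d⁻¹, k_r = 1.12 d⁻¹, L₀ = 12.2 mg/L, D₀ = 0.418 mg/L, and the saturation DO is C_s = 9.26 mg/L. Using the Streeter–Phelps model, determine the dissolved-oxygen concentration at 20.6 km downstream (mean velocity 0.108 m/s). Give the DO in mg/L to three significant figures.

Travel time t = x/v = 20.6 km / (0.108 m/s) = 20600 m / 0.108 m/s = 190700 s = 2.208 d.
k_1 L₀/(k_r−k_1) = 0.410×12.2/(1.12−0.410) = 5.002/0.7100 = 7.045 mg/L.
e^(−k_1 t) = e^(−0.410×2.208) = 0.4045; e^(−k_r t) = e^(−1.12×2.208) = 0.08437.
D = 7.045 × (0.4045 − 0.08437) + 0.418 × 0.08437 = 2.255 + 0.03527 = 2.291 mg/L.
DO = C_s − D = 9.26 − 2.291 = 6.969 mg/L.

DO ≈ 6.97 mg/L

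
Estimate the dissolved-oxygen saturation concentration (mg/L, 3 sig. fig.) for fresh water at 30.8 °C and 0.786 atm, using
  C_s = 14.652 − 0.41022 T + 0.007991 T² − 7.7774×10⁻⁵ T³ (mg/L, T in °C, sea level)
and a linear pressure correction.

At sea level: C_s = 14.652 − 0.41022×30.8 + 0.007991×30.8² − 7.7774×10⁻⁵×30.8³ = 7.325 mg/L.
Pressure correction: C_s' = 7.325 × 0.786 = 5.758 mg/L.

C_s ≈ 5.76 mg/L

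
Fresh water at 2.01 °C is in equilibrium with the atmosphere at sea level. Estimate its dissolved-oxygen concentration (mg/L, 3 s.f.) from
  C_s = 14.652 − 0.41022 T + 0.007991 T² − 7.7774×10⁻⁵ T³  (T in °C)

C_s ≈ 13.9 mg/L

C_s = 14.652 − 0.41022×2.01 + 0.007991×2.01² − 7.7774×10⁻⁵×2.01³ = 13.86 mg/L.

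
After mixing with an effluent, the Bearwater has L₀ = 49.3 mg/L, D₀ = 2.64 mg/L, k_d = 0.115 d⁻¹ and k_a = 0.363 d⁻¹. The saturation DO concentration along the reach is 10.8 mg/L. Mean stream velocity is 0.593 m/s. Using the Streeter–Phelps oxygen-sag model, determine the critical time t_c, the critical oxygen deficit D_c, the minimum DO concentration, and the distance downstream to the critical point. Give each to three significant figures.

t_c ≈ 4.14 d; D_c ≈ 9.70 mg/L; min DO ≈ 1.10 mg/L; x_c ≈ 212 km

With k_a/k_d = 3.157 and 1 − D₀(k_a−k_d)/(k_d L₀) = 0.8845,
t_c = ln(3.157 × 0.8845) / (0.363 − 0.115) = ln(2.792) / 0.2480 = 1.027/0.2480 = 4.140 d.
L(t_c) = L₀ e^(−k_d t_c) = 49.3 × 0.6212 = 30.62 mg/L, and at the critical point k_a D_c = k_d L, so D_c = (0.115/0.363) × 30.62 = 9.702 mg/L.
Minimum DO = C_s − D_c = 10.8 − 9.702 = 1.098 mg/L.
x_c = v t_c = 0.593 m/s × 4.140 d × 86400 s/d = 212100 m ≈ 212 km.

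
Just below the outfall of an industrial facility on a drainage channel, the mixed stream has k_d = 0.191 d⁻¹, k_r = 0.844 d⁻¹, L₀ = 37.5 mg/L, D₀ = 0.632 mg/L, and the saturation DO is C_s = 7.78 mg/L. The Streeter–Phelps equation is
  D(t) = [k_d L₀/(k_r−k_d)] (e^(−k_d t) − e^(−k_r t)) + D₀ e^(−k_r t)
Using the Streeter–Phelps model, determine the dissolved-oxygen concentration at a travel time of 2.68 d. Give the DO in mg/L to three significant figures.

DO ≈ 2.28 mg/L

k_d L₀/(k_r−k_d) = 0.191×37.5/(0.844−0.191) = 7.163/0.6530 = 10.97 mg/L.
e^(−k_d t) = e^(−0.191×2.680) = 0.5994; e^(−k_r t) = e^(−0.844×2.680) = 0.1042.
D = 10.97 × (0.5994 − 0.1042) + 0.632 × 0.1042 = 5.432 + 0.06582 = 5.498 mg/L.
DO = C_s − D = 7.78 − 5.498 = 2.282 mg/L.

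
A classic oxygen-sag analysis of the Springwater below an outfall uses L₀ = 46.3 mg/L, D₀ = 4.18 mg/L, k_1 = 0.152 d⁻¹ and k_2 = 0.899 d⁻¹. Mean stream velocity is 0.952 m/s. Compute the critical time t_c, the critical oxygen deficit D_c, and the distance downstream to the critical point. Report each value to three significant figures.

t_c ≈ 1.59 d; D_c ≈ 6.14 mg/L; x_c ≈ 131 km

At the critical point dD/dt = 0, so k_1 L₀ e^(−k_1 t) = k_2 D. Substituting D(t) from the Streeter–Phelps equation and solving for t gives
t_c = ln[(k_2/k_1)(1 − D₀(k_2−k_1)/(k_1 L₀))] / (k_2−k_1).
Here k_2−k_1 = 0.7470 d⁻¹ and 1 − D₀(k_2−k_1)/(k_1 L₀) = 1 − 4.18×0.7470/(0.152×46.3) = 0.5563, so
t_c = ln(5.914 × 0.5563) / 0.7470 = 1.191 / 0.7470 = 1.594 d.
L(t_c) = L₀ e^(−k_1 t_c) = 46.3 × 0.7848 = 36.34 mg/L, and at the critical point k_2 D_c = k_1 L, so D_c = (0.152/0.899) × 36.34 = 6.144 mg/L.
x_c = v t_c = 0.952 m/s × 1.594 d × 86400 s/d = 131100 m ≈ 131 km.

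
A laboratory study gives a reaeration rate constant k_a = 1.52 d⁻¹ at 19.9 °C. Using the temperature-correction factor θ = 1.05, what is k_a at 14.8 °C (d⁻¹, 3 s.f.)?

k_a(T₂) = k_a(T₁) · θ^(T₂−T₁) = 1.52 × 1.05^(14.8−19.9)
= 1.52 × 1.05^-5.10 = 1.52 × 0.7797 = 1.185 d⁻¹.

k_a ≈ 1.19 d⁻¹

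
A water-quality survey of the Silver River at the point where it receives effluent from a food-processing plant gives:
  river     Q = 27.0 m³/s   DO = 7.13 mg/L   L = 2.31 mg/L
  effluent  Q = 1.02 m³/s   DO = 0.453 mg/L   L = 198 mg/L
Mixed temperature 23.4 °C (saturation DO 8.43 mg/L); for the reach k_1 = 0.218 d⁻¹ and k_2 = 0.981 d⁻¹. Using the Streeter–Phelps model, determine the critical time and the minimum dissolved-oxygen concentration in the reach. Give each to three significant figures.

Mixed DO = (27.0×7.13 + 1.02×0.453)/(27.0+1.02) = 193.0/28.02 = 6.887 mg/L.
Mixed L₀ = (27.0×2.31 + 1.02×198)/(28.02) = 264.3/28.02 = 9.434 mg/L.
Initial deficit D₀ = C_s − DO₀ = 8.43 − 6.887 = 1.543 mg/L.
t_c = (1/0.7630) ln[(0.981/0.218)(1 − 1.543×0.7630/(0.218×9.434))] = 1.311 × ln(1.924) = 0.8575 d.
D_c = (0.218/0.981) × 9.434 × e^(−0.218×0.8575) = 0.2222 × 9.434 × 0.8295 = 1.739 mg/L.
Minimum DO = 8.43 − 1.739 = 6.691 mg/L.

t_c ≈ 0.858 d; minimum DO ≈ 6.69 mg/L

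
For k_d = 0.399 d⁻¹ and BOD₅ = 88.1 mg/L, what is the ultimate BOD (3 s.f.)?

BOD₅ = L₀(1 − e^(−5k_d)) ⇒ L₀ = BOD₅ / (1 − e^(−5×0.399))
= 88.1 / (1 − 0.1360) = 88.1 / 0.8640 = 102.0 mg/L.

L₀ ≈ 102 mg/L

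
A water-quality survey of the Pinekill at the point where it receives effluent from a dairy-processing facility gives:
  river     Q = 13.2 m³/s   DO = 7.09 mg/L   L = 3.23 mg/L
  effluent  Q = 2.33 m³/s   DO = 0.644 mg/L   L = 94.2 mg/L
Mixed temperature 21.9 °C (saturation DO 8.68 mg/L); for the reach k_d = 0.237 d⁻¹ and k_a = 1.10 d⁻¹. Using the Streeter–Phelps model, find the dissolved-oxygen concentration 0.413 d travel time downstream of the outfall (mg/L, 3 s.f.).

DO ≈ 5.80 mg/L

Mixed DO = (13.2×7.09 + 2.33×0.644)/(13.2+2.33) = 95.09/15.53 = 6.123 mg/L.
Mixed L₀ = (13.2×3.23 + 2.33×94.2)/(15.53) = 262.1/15.53 = 16.88 mg/L.
Initial deficit D₀ = C_s − DO₀ = 8.68 − 6.123 = 2.557 mg/L.
D(0.413) = [0.237×16.88/(1.10−0.237)](e^(−0.237×0.413) − e^(−1.10×0.413)) + 2.557 e^(−1.10×0.413)
= 4.635 × (0.9068 − 0.6349) + 2.557 × 0.6349 = 2.884 mg/L.
DO = 8.68 − 2.884 = 5.796 mg/L.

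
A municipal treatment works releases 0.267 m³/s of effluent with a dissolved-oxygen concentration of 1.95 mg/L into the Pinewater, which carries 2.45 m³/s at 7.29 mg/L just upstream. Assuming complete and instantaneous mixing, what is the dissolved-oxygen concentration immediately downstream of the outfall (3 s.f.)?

Flow-weighted mixing: C = (Q_r C_r + Q_w C_w)/(Q_r + Q_w)
= (2.45×7.29 + 0.267×1.95)/(2.45 + 0.267) = 18.38/2.717 = 6.765 mg/L.

6.77 mg/L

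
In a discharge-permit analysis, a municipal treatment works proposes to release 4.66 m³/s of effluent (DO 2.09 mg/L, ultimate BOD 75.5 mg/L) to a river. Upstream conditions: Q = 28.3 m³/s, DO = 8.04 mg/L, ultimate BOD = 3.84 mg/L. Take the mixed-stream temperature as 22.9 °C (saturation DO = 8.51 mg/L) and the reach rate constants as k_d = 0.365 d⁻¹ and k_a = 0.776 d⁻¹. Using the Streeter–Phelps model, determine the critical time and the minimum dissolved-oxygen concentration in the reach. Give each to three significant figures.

t_c ≈ 1.56 d; minimum DO ≈ 4.80 mg/L

Mixed DO = (28.3×8.04 + 4.66×2.09)/(28.3+4.66) = 237.3/32.96 = 7.199 mg/L.
Mixed L₀ = (28.3×3.84 + 4.66×75.5)/(32.96) = 460.5/32.96 = 13.97 mg/L.
Initial deficit D₀ = C_s − DO₀ = 8.51 − 7.199 = 1.311 mg/L.
t_c = (1/0.4110) ln[(0.776/0.365)(1 − 1.311×0.4110/(0.365×13.97))] = 2.433 × ln(1.901) = 1.563 d.
D_c = (0.365/0.776) × 13.97 × e^(−0.365×1.563) = 0.4704 × 13.97 × 0.5652 = 3.714 mg/L.
Minimum DO = 8.51 − 3.714 = 4.796 mg/L.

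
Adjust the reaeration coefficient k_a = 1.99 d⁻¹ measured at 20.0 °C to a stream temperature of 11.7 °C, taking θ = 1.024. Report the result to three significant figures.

k_a ≈ 1.63 d⁻¹

k_a(T₂) = k_a(T₁) · θ^(T₂−T₁) = 1.99 × 1.024^(11.7−20.0)
= 1.99 × 1.024^-8.30 = 1.99 × 0.8213 = 1.634 d⁻¹.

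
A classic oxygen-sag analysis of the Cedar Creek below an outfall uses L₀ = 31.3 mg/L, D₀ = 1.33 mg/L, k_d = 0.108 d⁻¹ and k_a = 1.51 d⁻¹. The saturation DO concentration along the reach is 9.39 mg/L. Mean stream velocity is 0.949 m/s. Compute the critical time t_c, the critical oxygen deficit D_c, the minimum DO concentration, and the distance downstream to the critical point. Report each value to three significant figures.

t_c ≈ 1.31 d; D_c ≈ 1.94 mg/L; min DO ≈ 7.45 mg/L; x_c ≈ 107 km

At the critical point dD/dt = 0, so k_d L₀ e^(−k_d t) = k_a D. Substituting D(t) from the Streeter–Phelps equation and solving for t gives
t_c = ln[(k_a/k_d)(1 − D₀(k_a−k_d)/(k_d L₀))] / (k_a−k_d).
Here k_a−k_d = 1.402 d⁻¹ and 1 − D₀(k_a−k_d)/(k_d L₀) = 1 − 1.33×1.402/(0.108×31.3) = 0.4484, so
t_c = ln(13.98 × 0.4484) / 1.402 = 1.836 / 1.402 = 1.309 d.
D_c = (k_d/k_a) L₀ e^(−k_d t_c) = (0.108/1.51) × 31.3 × e^(−0.108×1.309) = 0.07152 × 31.3 × 0.8681 = 1.943 mg/L.
Minimum DO = C_s − D_c = 9.39 − 1.943 = 7.447 mg/L.
x_c = v t_c = 0.949 m/s × 1.309 d × 86400 s/d = 107400 m ≈ 107 km.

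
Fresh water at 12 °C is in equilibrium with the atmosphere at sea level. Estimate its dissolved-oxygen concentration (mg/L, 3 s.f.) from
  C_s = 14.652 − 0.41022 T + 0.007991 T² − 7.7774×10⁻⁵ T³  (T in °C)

C_s = 14.652 − 0.41022×12 + 0.007991×12² − 7.7774×10⁻⁵×12³ = 10.75 mg/L.

C_s ≈ 10.7 mg/L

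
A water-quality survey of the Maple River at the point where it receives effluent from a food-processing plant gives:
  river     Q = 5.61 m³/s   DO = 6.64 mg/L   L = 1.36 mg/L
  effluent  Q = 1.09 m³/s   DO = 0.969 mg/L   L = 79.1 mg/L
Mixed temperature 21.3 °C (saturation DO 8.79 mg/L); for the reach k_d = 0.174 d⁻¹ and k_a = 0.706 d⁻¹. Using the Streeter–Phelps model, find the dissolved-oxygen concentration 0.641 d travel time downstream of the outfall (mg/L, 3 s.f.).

DO ≈ 5.65 mg/L

Mixed DO = (5.61×6.64 + 1.09×0.969)/(5.61+1.09) = 38.31/6.700 = 5.717 mg/L.
Mixed L₀ = (5.61×1.36 + 1.09×79.1)/(6.700) = 93.85/6.700 = 14.01 mg/L.
Initial deficit D₀ = C_s − DO₀ = 8.79 − 5.717 = 3.073 mg/L.
D(0.641) = [0.174×14.01/(0.706−0.174)](e^(−0.174×0.641) − e^(−0.706×0.641)) + 3.073 e^(−0.706×0.641)
= 4.581 × (0.8945 − 0.6360) + 3.073 × 0.6360 = 3.138 mg/L.
DO = 8.79 − 3.138 = 5.652 mg/L.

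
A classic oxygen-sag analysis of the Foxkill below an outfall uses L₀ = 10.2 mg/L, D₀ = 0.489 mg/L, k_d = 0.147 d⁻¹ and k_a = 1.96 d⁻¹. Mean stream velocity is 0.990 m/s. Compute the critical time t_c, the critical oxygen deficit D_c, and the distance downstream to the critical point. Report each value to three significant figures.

At the critical point dD/dt = 0, so k_d L₀ e^(−k_d t) = k_a D. Substituting D(t) from the Streeter–Phelps equation and solving for t gives
t_c = ln[(k_a/k_d)(1 − D₀(k_a−k_d)/(k_d L₀))] / (k_a−k_d).
Here k_a−k_d = 1.813 d⁻¹ and 1 − D₀(k_a−k_d)/(k_d L₀) = 1 − 0.489×1.813/(0.147×10.2) = 0.4087, so
t_c = ln(13.33 × 0.4087) / 1.813 = 1.696 / 1.813 = 0.9352 d.
D_c = (k_d/k_a) L₀ e^(−k_d t_c) = (0.147/1.96) × 10.2 × e^(−0.147×0.9352) = 0.07500 × 10.2 × 0.8716 = 0.6667 mg/L.
x_c = v t_c = 0.990 m/s × 0.9352 d × 86400 s/d = 80000 m ≈ 80.0 km.

t_c ≈ 0.935 d; D_c ≈ 0.667 mg/L; x_c ≈ 80.0 km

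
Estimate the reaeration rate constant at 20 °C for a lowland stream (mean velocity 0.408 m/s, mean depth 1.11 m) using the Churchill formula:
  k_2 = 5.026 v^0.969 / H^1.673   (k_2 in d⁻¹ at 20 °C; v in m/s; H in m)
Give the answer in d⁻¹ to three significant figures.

k_2 ≈ 1.77 d⁻¹

k_2 = 5.026 × 0.408^0.969 / 1.11^1.673 = 5.026 × 0.4195 / 1.191 = 1.771 d⁻¹.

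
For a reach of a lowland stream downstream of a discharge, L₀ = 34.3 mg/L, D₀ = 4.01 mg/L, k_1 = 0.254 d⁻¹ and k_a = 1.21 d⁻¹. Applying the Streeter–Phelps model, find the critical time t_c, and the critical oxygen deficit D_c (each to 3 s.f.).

t_c = [1/(k_a−k_1)] ln[(k_a/k_1)(1 − D₀(k_a−k_1)/(k_1 L₀))]
= [1/(1.21−0.254)] ln[(1.21/0.254)(1 − 4.01×0.9560/(0.254×34.3))]
= (1/0.9560) ln[4.764 × 0.5600] = 1.046 × ln(2.668) = 1.046 × 0.9812 = 1.026 d.
L(t_c) = L₀ e^(−k_1 t_c) = 34.3 × 0.7705 = 26.43 mg/L, and at the critical point k_a D_c = k_1 L, so D_c = (0.254/1.21) × 26.43 = 5.548 mg/L.

t_c ≈ 1.03 d; D_c ≈ 5.55 mg/L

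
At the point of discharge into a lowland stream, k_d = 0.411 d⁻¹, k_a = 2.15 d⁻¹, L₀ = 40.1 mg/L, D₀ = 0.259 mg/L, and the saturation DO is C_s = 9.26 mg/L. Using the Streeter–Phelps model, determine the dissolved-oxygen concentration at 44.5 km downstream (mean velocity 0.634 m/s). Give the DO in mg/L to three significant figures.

DO ≈ 4.08 mg/L

Travel time t = x/v = 44.5 km / (0.634 m/s) = 44500 m / 0.634 m/s = 70190 s = 0.8124 d.
k_d L₀/(k_a−k_d) = 0.411×40.1/(2.15−0.411) = 16.48/1.739 = 9.477 mg/L.
e^(−k_d t) = e^(−0.411×0.8124) = 0.7161; e^(−k_a t) = e^(−2.15×0.8124) = 0.1744.
D = 9.477 × (0.7161 − 0.1744) + 0.259 × 0.1744 = 5.135 + 0.04516 = 5.180 mg/L.
DO = C_s − D = 9.26 − 5.180 = 4.080 mg/L.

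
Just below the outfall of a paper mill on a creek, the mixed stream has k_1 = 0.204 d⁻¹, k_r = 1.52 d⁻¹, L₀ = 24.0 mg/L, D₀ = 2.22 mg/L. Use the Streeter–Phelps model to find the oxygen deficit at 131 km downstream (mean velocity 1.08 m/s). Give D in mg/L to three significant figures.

Travel time t = x/v = 131 km / (1.08 m/s) = 131000 m / 1.08 m/s = 121300 s = 1.404 d.
k_1 L₀/(k_r−k_1) = 0.204×24.0/(1.52−0.204) = 4.896/1.316 = 3.720 mg/L.
e^(−k_1 t) = e^(−0.204×1.404) = 0.7510; e^(−k_r t) = e^(−1.52×1.404) = 0.1184.
D = 3.720 × (0.7510 − 0.1184) + 2.22 × 0.1184 = 2.353 + 0.2628 = 2.616 mg/L.

D ≈ 2.62 mg/L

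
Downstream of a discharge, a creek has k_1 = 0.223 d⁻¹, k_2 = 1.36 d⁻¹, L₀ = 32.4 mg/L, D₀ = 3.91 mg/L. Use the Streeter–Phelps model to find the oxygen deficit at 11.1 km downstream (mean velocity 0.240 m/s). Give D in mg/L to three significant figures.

Travel time t = x/v = 11.1 km / (0.240 m/s) = 11100 m / 0.240 m/s = 46250 s = 0.5353 d.
k_1 L₀/(k_2−k_1) = 0.223×32.4/(1.36−0.223) = 7.225/1.137 = 6.355 mg/L.
e^(−k_1 t) = e^(−0.223×0.5353) = 0.8875; e^(−k_2 t) = e^(−1.36×0.5353) = 0.4829.
D = 6.355 × (0.8875 − 0.4829) + 3.91 × 0.4829 = 2.571 + 1.888 = 4.459 mg/L.

D ≈ 4.46 mg/L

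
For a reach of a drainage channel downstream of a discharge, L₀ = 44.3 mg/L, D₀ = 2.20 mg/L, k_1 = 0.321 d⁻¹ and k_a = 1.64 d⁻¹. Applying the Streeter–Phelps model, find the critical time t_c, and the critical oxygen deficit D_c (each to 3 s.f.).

t_c ≈ 1.06 d; D_c ≈ 6.16 mg/L

t_c = [1/(k_a−k_1)] ln[(k_a/k_1)(1 − D₀(k_a−k_1)/(k_1 L₀))]
= [1/(1.64−0.321)] ln[(1.64/0.321)(1 − 2.20×1.319/(0.321×44.3))]
= (1/1.319) ln[5.109 × 0.7959] = 0.7582 × ln(4.066) = 0.7582 × 1.403 = 1.064 d.
D_c = (k_1/k_a) L₀ e^(−k_1 t_c) = (0.321/1.64) × 44.3 × e^(−0.321×1.064) = 0.1957 × 44.3 × 0.7108 = 6.163 mg/L.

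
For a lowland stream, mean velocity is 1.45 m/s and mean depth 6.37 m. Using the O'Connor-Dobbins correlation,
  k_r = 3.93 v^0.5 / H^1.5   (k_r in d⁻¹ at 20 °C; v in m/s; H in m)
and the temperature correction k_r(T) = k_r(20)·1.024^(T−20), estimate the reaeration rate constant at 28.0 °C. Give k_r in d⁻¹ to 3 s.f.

k_r ≈ 0.356 d⁻¹

k_r(20) = 3.93 × 1.45^0.5 / 6.37^1.5 = 3.93 × 1.204 / 16.08 = 0.2944 d⁻¹.
k_r(28.0) = 0.2944 × 1.024^(28.0−20) = 0.2944 × 1.209 = 0.3559 d⁻¹.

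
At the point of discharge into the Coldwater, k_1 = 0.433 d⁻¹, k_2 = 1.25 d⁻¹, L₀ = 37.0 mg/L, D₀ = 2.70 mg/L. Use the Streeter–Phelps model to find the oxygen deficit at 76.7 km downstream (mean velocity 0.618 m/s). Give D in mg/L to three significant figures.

D ≈ 7.72 mg/L

Travel time t = x/v = 76.7 km / (0.618 m/s) = 76700 m / 0.618 m/s = 124100 s = 1.436 d.
k_1 L₀/(k_2−k_1) = 0.433×37.0/(1.25−0.433) = 16.02/0.8170 = 19.61 mg/L.
e^(−k_1 t) = e^(−0.433×1.436) = 0.5369; e^(−k_2 t) = e^(−1.25×1.436) = 0.1660.
D = 19.61 × (0.5369 − 0.1660) + 2.70 × 0.1660 = 7.272 + 0.4483 = 7.720 mg/L.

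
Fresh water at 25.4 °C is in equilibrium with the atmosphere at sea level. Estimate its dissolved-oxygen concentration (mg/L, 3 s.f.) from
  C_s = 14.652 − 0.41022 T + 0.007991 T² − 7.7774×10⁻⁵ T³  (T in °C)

C_s ≈ 8.11 mg/L

C_s = 14.652 − 0.41022×25.4 + 0.007991×25.4² − 7.7774×10⁻⁵×25.4³ = 8.113 mg/L.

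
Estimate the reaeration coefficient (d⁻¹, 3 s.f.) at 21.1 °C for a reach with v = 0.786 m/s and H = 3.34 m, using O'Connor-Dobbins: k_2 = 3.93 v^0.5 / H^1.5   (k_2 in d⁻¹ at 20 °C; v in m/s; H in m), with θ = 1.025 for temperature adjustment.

k_2(20) = 3.93 × 0.786^0.5 / 3.34^1.5 = 3.93 × 0.8866 / 6.104 = 0.5708 d⁻¹.
k_2(21.1) = 0.5708 × 1.025^(21.1−20) = 0.5708 × 1.028 = 0.5865 d⁻¹.

k_2 ≈ 0.587 d⁻¹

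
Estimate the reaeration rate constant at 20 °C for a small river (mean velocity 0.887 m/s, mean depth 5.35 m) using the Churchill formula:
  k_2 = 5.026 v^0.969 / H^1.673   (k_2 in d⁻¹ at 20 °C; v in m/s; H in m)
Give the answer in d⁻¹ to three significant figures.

k_2 = 5.026 × 0.887^0.969 / 5.35^1.673 = 5.026 × 0.8903 / 16.54 = 0.2705 d⁻¹.

k_2 ≈ 0.271 d⁻¹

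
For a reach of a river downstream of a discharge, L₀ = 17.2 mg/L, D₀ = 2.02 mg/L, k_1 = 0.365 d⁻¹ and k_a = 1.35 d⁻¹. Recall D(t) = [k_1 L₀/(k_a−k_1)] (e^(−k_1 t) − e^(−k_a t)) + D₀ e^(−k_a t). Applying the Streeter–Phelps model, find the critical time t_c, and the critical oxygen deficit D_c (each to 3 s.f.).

t_c ≈ 0.941 d; D_c ≈ 3.30 mg/L

With k_a/k_1 = 3.699 and 1 − D₀(k_a−k_1)/(k_1 L₀) = 0.6831,
t_c = ln(3.699 × 0.6831) / (1.35 − 0.365) = ln(2.526) / 0.9850 = 0.9268/0.9850 = 0.9409 d.
D_c = (k_1/k_a) L₀ e^(−k_1 t_c) = (0.365/1.35) × 17.2 × e^(−0.365×0.9409) = 0.2704 × 17.2 × 0.7093 = 3.299 mg/L.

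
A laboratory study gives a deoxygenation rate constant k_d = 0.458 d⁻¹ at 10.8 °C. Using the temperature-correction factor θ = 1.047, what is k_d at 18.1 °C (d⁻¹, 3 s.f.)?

k_d(T₂) = k_d(T₁) · θ^(T₂−T₁) = 0.458 × 1.047^(18.1−10.8)
= 0.458 × 1.047^7.30 = 0.458 × 1.398 = 0.6404 d⁻¹.

k_d ≈ 0.640 d⁻¹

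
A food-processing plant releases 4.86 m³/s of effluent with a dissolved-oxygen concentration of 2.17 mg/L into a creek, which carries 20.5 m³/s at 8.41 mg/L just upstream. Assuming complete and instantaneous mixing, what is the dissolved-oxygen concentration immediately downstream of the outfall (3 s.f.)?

Flow-weighted mixing: C = (Q_r C_r + Q_w C_w)/(Q_r + Q_w)
= (20.5×8.41 + 4.86×2.17)/(20.5 + 4.86) = 183.0/25.36 = 7.214 mg/L.

7.21 mg/L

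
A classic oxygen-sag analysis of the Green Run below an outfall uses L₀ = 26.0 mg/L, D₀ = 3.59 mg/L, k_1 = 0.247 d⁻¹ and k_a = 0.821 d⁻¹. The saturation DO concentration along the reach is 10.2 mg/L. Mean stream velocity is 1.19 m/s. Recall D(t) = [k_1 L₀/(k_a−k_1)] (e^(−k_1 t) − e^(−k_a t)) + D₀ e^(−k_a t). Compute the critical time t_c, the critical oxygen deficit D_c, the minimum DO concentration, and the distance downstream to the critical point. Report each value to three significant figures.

At the critical point dD/dt = 0, so k_1 L₀ e^(−k_1 t) = k_a D. Substituting D(t) from the Streeter–Phelps equation and solving for t gives
t_c = ln[(k_a/k_1)(1 − D₀(k_a−k_1)/(k_1 L₀))] / (k_a−k_1).
Here k_a−k_1 = 0.5740 d⁻¹ and 1 − D₀(k_a−k_1)/(k_1 L₀) = 1 − 3.59×0.5740/(0.247×26.0) = 0.6791, so
t_c = ln(3.324 × 0.6791) / 0.5740 = 0.8142 / 0.5740 = 1.418 d.
L(t_c) = L₀ e^(−k_1 t_c) = 26.0 × 0.7044 = 18.32 mg/L, and at the critical point k_a D_c = k_1 L, so D_c = (0.247/0.821) × 18.32 = 5.510 mg/L.
Minimum DO = C_s − D_c = 10.2 − 5.510 = 4.690 mg/L.
x_c = v t_c = 1.19 m/s × 1.418 d × 86400 s/d = 145800 m ≈ 146 km.

t_c ≈ 1.42 d; D_c ≈ 5.51 mg/L; min DO ≈ 4.69 mg/L; x_c ≈ 146 km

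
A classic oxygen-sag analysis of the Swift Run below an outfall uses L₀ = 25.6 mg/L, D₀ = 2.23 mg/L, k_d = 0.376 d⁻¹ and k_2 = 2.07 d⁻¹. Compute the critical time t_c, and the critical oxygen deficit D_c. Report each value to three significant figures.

t_c ≈ 0.713 d; D_c ≈ 3.56 mg/L

t_c = [1/(k_2−k_d)] ln[(k_2/k_d)(1 − D₀(k_2−k_d)/(k_d L₀))]
= [1/(2.07−0.376)] ln[(2.07/0.376)(1 − 2.23×1.694/(0.376×25.6))]
= (1/1.694) ln[5.505 × 0.6075] = 0.5903 × ln(3.345) = 0.5903 × 1.207 = 0.7127 d.
D_c = (k_d/k_2) L₀ e^(−k_d t_c) = (0.376/2.07) × 25.6 × e^(−0.376×0.7127) = 0.1816 × 25.6 × 0.7649 = 3.557 mg/L.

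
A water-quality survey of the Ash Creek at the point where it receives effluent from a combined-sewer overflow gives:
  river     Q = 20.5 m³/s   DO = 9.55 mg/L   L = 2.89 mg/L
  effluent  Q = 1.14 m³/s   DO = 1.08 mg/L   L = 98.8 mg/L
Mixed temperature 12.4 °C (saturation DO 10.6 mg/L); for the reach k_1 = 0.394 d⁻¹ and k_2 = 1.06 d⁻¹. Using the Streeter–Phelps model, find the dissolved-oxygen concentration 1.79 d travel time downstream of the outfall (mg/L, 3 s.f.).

Mixed DO = (20.5×9.55 + 1.14×1.08)/(20.5+1.14) = 197.0/21.64 = 9.104 mg/L.
Mixed L₀ = (20.5×2.89 + 1.14×98.8)/(21.64) = 171.9/21.64 = 7.943 mg/L.
Initial deficit D₀ = C_s − DO₀ = 10.6 − 9.104 = 1.496 mg/L.
D(1.79) = [0.394×7.943/(1.06−0.394)](e^(−0.394×1.79) − e^(−1.06×1.79)) + 1.496 e^(−1.06×1.79)
= 4.699 × (0.4940 − 0.1500) + 1.496 × 0.1500 = 1.841 mg/L.
DO = 10.6 − 1.841 = 8.759 mg/L.

DO ≈ 8.76 mg/L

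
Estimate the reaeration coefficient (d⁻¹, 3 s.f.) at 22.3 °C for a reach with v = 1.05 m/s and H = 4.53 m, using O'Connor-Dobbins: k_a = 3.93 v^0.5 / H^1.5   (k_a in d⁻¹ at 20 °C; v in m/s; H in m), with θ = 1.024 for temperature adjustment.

k_a ≈ 0.441 d⁻¹

k_a(20) = 3.93 × 1.05^0.5 / 4.53^1.5 = 3.93 × 1.025 / 9.642 = 0.4177 d⁻¹.
k_a(22.3) = 0.4177 × 1.024^(22.3−20) = 0.4177 × 1.056 = 0.4411 d⁻¹.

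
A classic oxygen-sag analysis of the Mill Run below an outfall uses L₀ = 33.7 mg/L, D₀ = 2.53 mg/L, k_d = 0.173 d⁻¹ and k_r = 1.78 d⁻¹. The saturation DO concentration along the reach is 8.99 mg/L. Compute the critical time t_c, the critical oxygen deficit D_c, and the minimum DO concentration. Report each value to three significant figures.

t_c = [1/(k_r−k_d)] ln[(k_r/k_d)(1 − D₀(k_r−k_d)/(k_d L₀))]
= [1/(1.78−0.173)] ln[(1.78/0.173)(1 − 2.53×1.607/(0.173×33.7))]
= (1/1.607) ln[10.29 × 0.3026] = 0.6223 × ln(3.114) = 0.6223 × 1.136 = 0.7068 d.
L(t_c) = L₀ e^(−k_d t_c) = 33.7 × 0.8849 = 29.82 mg/L, and at the critical point k_r D_c = k_d L, so D_c = (0.173/1.78) × 29.82 = 2.898 mg/L.
Minimum DO = C_s − D_c = 8.99 − 2.898 = 6.092 mg/L.

t_c ≈ 0.707 d; D_c ≈ 2.90 mg/L; min DO ≈ 6.09 mg/L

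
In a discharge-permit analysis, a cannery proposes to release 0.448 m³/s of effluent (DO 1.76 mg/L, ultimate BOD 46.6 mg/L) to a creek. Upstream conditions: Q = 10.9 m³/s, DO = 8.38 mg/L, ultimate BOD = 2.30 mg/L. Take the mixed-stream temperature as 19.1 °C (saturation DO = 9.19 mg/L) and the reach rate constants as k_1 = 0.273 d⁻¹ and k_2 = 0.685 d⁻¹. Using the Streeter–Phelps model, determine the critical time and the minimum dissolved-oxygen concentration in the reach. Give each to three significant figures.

Mixed DO = (10.9×8.38 + 0.448×1.76)/(10.9+0.448) = 92.13/11.35 = 8.119 mg/L.
Mixed L₀ = (10.9×2.30 + 0.448×46.6)/(11.35) = 45.95/11.35 = 4.049 mg/L.
Initial deficit D₀ = C_s − DO₀ = 9.19 − 8.119 = 1.071 mg/L.
t_c = (1/0.4120) ln[(0.685/0.273)(1 − 1.071×0.4120/(0.273×4.049))] = 2.427 × ln(1.507) = 0.9957 d.
D_c = (0.273/0.685) × 4.049 × e^(−0.273×0.9957) = 0.3985 × 4.049 × 0.7620 = 1.230 mg/L.
Minimum DO = 9.19 − 1.230 = 7.960 mg/L.

t_c ≈ 0.996 d; minimum DO ≈ 7.96 mg/L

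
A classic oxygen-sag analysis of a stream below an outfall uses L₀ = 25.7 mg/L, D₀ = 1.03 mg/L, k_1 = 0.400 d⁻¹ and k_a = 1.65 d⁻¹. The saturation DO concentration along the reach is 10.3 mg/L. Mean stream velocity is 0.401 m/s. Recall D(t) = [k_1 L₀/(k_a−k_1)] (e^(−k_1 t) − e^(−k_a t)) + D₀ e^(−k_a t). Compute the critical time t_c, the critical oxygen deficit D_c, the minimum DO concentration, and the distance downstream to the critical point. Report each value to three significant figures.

t_c ≈ 1.03 d; D_c ≈ 4.13 mg/L; min DO ≈ 6.17 mg/L; x_c ≈ 35.6 km

At the critical point dD/dt = 0, so k_1 L₀ e^(−k_1 t) = k_a D. Substituting D(t) from the Streeter–Phelps equation and solving for t gives
t_c = ln[(k_a/k_1)(1 − D₀(k_a−k_1)/(k_1 L₀))] / (k_a−k_1).
Here k_a−k_1 = 1.250 d⁻¹ and 1 − D₀(k_a−k_1)/(k_1 L₀) = 1 − 1.03×1.250/(0.400×25.7) = 0.8748, so
t_c = ln(4.125 × 0.8748) / 1.250 = 1.283 / 1.250 = 1.027 d.
L(t_c) = L₀ e^(−k_1 t_c) = 25.7 × 0.6632 = 17.04 mg/L, and at the critical point k_a D_c = k_1 L, so D_c = (0.400/1.65) × 17.04 = 4.132 mg/L.
Minimum DO = C_s − D_c = 10.3 − 4.132 = 6.168 mg/L.
x_c = v t_c = 0.401 m/s × 1.027 d × 86400 s/d = 35570 m ≈ 35.6 km.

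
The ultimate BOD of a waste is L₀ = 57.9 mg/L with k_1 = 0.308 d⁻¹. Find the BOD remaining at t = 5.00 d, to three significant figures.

L_t = L₀ e^(−k_1 t) = 57.9 × e^(−0.308×5.00) = 57.9 × 0.2144 = 12.41 mg/L.

L ≈ 12.4 mg/L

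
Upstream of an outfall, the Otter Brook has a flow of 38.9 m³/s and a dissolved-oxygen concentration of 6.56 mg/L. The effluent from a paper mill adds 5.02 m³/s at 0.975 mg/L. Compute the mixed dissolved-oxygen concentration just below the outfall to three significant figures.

Flow-weighted mixing: C = (Q_r C_r + Q_w C_w)/(Q_r + Q_w)
= (38.9×6.56 + 5.02×0.975)/(38.9 + 5.02) = 260.1/43.92 = 5.922 mg/L.

5.92 mg/L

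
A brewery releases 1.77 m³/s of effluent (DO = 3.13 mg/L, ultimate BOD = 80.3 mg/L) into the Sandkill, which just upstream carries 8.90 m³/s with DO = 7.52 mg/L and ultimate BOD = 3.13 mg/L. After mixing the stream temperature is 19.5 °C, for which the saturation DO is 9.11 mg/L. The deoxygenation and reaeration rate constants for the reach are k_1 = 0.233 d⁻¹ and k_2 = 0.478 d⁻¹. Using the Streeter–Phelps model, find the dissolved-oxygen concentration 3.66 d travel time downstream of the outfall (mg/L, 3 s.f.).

Mixed DO = (8.90×7.52 + 1.77×3.13)/(8.90+1.77) = 72.47/10.67 = 6.792 mg/L.
Mixed L₀ = (8.90×3.13 + 1.77×80.3)/(10.67) = 170.0/10.67 = 15.93 mg/L.
Initial deficit D₀ = C_s − DO₀ = 9.11 − 6.792 = 2.318 mg/L.
D(3.66) = [0.233×15.93/(0.478−0.233)](e^(−0.233×3.66) − e^(−0.478×3.66)) + 2.318 e^(−0.478×3.66)
= 15.15 × (0.4262 − 0.1739) + 2.318 × 0.1739 = 4.227 mg/L.
DO = 9.11 − 4.227 = 4.883 mg/L.

DO ≈ 4.88 mg/L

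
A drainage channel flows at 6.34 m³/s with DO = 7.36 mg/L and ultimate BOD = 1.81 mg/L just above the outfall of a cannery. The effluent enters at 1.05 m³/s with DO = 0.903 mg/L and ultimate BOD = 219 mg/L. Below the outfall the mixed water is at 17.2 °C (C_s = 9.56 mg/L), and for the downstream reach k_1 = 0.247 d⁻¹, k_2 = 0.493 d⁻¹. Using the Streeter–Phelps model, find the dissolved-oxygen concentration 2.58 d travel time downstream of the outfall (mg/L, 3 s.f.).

DO ≈ 0.537 mg/L

Mixed DO = (6.34×7.36 + 1.05×0.903)/(6.34+1.05) = 47.61/7.390 = 6.443 mg/L.
Mixed L₀ = (6.34×1.81 + 1.05×219)/(7.390) = 241.4/7.390 = 32.67 mg/L.
Initial deficit D₀ = C_s − DO₀ = 9.56 − 6.443 = 3.117 mg/L.
D(2.58) = [0.247×32.67/(0.493−0.247)](e^(−0.247×2.58) − e^(−0.493×2.58)) + 3.117 e^(−0.493×2.58)
= 32.80 × (0.5287 − 0.2803) + 3.117 × 0.2803 = 9.023 mg/L.
DO = 9.56 − 9.023 = 0.5365 mg/L.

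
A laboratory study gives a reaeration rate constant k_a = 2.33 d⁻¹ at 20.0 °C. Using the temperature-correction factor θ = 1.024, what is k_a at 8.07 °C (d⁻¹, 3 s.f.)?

k_a(T₂) = k_a(T₁) · θ^(T₂−T₁) = 2.33 × 1.024^(8.07−20.0)
= 2.33 × 1.024^-11.9 = 2.33 × 0.7536 = 1.756 d⁻¹.

k_a ≈ 1.76 d⁻¹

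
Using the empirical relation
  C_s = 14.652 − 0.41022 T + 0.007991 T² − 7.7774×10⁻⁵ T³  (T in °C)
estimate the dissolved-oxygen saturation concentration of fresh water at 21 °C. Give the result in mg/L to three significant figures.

C_s = 14.652 − 0.41022×21 + 0.007991×21² − 7.7774×10⁻⁵×21³ = 8.841 mg/L.

C_s ≈ 8.84 mg/L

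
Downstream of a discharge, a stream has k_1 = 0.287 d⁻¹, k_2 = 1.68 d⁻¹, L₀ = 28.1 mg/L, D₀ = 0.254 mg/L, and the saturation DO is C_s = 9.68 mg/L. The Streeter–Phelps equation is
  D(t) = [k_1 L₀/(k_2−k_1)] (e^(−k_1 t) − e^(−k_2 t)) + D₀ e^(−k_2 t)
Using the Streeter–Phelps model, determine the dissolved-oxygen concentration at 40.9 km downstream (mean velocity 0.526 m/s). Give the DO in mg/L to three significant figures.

DO ≈ 6.43 mg/L

Travel time t = x/v = 40.9 km / (0.526 m/s) = 40900 m / 0.526 m/s = 77760 s = 0.9000 d.
k_1 L₀/(k_2−k_1) = 0.287×28.1/(1.68−0.287) = 8.065/1.393 = 5.789 mg/L.
e^(−k_1 t) = e^(−0.287×0.9000) = 0.7724; e^(−k_2 t) = e^(−1.68×0.9000) = 0.2205.
D = 5.789 × (0.7724 − 0.2205) + 0.254 × 0.2205 = 3.195 + 0.05600 = 3.251 mg/L.
DO = C_s − D = 9.68 − 3.251 = 6.429 mg/L.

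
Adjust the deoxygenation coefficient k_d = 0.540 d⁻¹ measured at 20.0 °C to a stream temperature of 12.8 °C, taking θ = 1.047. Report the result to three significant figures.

k_d(T₂) = k_d(T₁) · θ^(T₂−T₁) = 0.540 × 1.047^(12.8−20.0)
= 0.540 × 1.047^-7.20 = 0.540 × 0.7184 = 0.3880 d⁻¹.

k_d ≈ 0.388 d⁻¹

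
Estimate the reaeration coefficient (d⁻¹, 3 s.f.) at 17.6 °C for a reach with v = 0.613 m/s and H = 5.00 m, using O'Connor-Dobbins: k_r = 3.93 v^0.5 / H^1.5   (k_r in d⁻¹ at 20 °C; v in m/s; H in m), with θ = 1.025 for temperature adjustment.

k_r ≈ 0.259 d⁻¹

k_r(20) = 3.93 × 0.613^0.5 / 5.00^1.5 = 3.93 × 0.7829 / 11.18 = 0.2752 d⁻¹.
k_r(17.6) = 0.2752 × 1.025^(17.6−20) = 0.2752 × 0.9425 = 0.2594 d⁻¹.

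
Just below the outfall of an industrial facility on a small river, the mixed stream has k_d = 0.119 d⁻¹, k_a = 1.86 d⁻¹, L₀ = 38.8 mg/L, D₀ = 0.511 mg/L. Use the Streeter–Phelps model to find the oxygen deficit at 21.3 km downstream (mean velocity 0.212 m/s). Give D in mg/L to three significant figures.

Travel time t = x/v = 21.3 km / (0.212 m/s) = 21300 m / 0.212 m/s = 100500 s = 1.163 d.
k_d L₀/(k_a−k_d) = 0.119×38.8/(1.86−0.119) = 4.617/1.741 = 2.652 mg/L.
e^(−k_d t) = e^(−0.119×1.163) = 0.8708; e^(−k_a t) = e^(−1.86×1.163) = 0.1150.
D = 2.652 × (0.8708 − 0.1150) + 0.511 × 0.1150 = 2.004 + 0.05876 = 2.063 mg/L.

D ≈ 2.06 mg/L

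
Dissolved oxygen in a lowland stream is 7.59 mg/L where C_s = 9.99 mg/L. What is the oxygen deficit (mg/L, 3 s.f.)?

D = C_s − C = 9.99 − 7.59 = 2.40 mg/L.

D ≈ 2.40 mg/L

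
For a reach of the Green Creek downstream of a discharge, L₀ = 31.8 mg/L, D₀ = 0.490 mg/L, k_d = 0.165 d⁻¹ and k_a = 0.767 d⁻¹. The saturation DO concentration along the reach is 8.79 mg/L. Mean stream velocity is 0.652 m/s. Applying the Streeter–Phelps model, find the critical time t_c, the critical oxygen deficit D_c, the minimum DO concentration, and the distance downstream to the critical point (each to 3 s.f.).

t_c ≈ 2.46 d; D_c ≈ 4.56 mg/L; min DO ≈ 4.23 mg/L; x_c ≈ 138 km

With k_a/k_d = 4.648 and 1 − D₀(k_a−k_d)/(k_d L₀) = 0.9438,
t_c = ln(4.648 × 0.9438) / (0.767 − 0.165) = ln(4.387) / 0.6020 = 1.479/0.6020 = 2.456 d.
D_c = (k_d/k_a) L₀ e^(−k_d t_c) = (0.165/0.767) × 31.8 × e^(−0.165×2.456) = 0.2151 × 31.8 × 0.6668 = 4.561 mg/L.
Minimum DO = C_s − D_c = 8.79 − 4.561 = 4.229 mg/L.
x_c = v t_c = 0.652 m/s × 2.456 d × 86400 s/d = 138400 m ≈ 138 km.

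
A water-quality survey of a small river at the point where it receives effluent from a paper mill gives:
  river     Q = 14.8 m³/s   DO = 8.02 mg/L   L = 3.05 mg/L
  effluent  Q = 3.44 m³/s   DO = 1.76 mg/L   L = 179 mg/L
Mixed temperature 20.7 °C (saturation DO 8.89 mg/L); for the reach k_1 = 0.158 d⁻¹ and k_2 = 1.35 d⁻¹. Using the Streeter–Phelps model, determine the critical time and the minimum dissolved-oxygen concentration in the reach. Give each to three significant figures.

t_c ≈ 1.33 d; minimum DO ≈ 5.45 mg/L

Mixed DO = (14.8×8.02 + 3.44×1.76)/(14.8+3.44) = 124.8/18.24 = 6.839 mg/L.
Mixed L₀ = (14.8×3.05 + 3.44×179)/(18.24) = 660.9/18.24 = 36.23 mg/L.
Initial deficit D₀ = C_s − DO₀ = 8.89 − 6.839 = 2.051 mg/L.
t_c = (1/1.192) ln[(1.35/0.158)(1 − 2.051×1.192/(0.158×36.23))] = 0.8389 × ln(4.896) = 1.333 d.
D_c = (0.158/1.35) × 36.23 × e^(−0.158×1.333) = 0.1170 × 36.23 × 0.8101 = 3.436 mg/L.
Minimum DO = 8.89 − 3.436 = 5.454 mg/L.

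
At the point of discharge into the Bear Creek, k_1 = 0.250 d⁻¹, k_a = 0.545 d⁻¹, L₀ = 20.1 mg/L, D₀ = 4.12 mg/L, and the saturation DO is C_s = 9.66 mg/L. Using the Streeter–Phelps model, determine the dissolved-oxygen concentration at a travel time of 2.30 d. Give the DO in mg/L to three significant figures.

DO ≈ 3.76 mg/L

k_1 L₀/(k_a−k_1) = 0.250×20.1/(0.545−0.250) = 5.025/0.2950 = 17.03 mg/L.
e^(−k_1 t) = e^(−0.250×2.300) = 0.5627; e^(−k_a t) = e^(−0.545×2.300) = 0.2855.
D = 17.03 × (0.5627 − 0.2855) + 4.12 × 0.2855 = 4.722 + 1.176 = 5.898 mg/L.
DO = C_s − D = 9.66 − 5.898 = 3.762 mg/L.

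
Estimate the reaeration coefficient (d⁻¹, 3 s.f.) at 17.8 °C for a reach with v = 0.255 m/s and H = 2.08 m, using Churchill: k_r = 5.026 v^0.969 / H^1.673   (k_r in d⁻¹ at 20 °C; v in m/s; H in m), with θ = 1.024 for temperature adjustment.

k_r ≈ 0.373 d⁻¹

k_r(20) = 5.026 × 0.255^0.969 / 2.08^1.673 = 5.026 × 0.2660 / 3.405 = 0.3927 d⁻¹.
k_r(17.8) = 0.3927 × 1.024^(17.8−20) = 0.3927 × 0.9492 = 0.3727 d⁻¹.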